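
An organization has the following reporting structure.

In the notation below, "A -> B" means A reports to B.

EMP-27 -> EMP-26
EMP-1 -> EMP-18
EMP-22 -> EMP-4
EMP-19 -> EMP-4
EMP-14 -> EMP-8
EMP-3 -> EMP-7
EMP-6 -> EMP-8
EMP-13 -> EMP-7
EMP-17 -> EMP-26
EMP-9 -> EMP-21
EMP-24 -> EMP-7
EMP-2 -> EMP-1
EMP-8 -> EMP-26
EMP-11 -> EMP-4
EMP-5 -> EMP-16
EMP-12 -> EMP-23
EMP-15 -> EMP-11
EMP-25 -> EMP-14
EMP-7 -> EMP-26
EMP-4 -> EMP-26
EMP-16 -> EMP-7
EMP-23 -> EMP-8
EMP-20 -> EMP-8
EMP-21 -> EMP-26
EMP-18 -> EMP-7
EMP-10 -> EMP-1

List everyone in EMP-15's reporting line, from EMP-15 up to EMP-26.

EMP-15 -> EMP-11 -> EMP-4 -> EMP-26

EMP-15 reports to EMP-11. EMP-11 reports to EMP-4. EMP-4 reports to EMP-26. EMP-26 is at the top.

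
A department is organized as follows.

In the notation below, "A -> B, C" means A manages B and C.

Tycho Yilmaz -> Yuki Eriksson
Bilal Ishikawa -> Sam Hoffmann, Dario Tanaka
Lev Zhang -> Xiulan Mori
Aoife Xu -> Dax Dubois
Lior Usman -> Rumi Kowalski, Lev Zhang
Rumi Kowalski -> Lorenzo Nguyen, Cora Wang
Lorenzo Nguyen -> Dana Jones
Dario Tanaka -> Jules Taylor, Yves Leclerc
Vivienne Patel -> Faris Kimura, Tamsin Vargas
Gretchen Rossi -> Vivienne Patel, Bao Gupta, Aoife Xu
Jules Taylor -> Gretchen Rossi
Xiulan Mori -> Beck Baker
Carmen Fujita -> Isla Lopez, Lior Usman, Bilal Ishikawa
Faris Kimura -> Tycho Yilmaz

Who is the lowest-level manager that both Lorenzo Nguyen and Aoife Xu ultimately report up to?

Lorenzo Nguyen's chain of managers is Rumi Kowalski, Lior Usman, Carmen Fujita. Aoife Xu's chain of managers is Gretchen Rossi, Jules Taylor, Dario Tanaka, Bilal Ishikawa, Carmen Fujita. The first manager that appears in both chains is Carmen Fujita.

Carmen Fujita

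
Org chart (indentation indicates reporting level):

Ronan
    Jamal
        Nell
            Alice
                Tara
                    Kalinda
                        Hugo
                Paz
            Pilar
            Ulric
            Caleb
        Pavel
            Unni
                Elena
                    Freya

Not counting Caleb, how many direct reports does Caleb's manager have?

Caleb reports to Nell. Nell's other direct reports are Alice, Pilar, Ulric — 3 peers.

3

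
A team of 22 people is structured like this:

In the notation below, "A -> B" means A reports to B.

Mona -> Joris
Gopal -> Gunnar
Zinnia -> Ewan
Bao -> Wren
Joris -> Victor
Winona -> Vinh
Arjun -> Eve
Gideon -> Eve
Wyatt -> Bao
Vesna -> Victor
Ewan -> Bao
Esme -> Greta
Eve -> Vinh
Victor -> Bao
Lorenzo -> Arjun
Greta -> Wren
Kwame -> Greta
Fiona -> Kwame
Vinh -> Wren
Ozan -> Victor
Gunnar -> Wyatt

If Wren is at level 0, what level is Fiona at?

3

Chain from Fiona up to Wren: Fiona → Kwame → Greta → Wren. That is 3 steps up, so Fiona is 3 levels below Wren.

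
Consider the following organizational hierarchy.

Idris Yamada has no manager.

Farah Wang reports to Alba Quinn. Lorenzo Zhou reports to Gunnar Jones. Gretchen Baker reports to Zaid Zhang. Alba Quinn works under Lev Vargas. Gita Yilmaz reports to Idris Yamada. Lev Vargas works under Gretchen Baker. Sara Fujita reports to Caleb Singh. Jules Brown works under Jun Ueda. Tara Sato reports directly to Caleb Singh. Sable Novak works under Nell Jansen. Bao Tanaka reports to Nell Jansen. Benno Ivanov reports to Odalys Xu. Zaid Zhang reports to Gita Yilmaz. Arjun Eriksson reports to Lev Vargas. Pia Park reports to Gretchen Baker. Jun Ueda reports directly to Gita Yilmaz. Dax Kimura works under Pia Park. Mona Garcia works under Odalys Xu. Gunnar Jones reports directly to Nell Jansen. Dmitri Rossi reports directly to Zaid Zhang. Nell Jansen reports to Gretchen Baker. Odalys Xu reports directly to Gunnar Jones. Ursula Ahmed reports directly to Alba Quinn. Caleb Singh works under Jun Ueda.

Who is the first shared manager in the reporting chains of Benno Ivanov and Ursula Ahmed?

Gretchen Baker

Benno Ivanov's chain of managers is Odalys Xu, Gunnar Jones, Nell Jansen, Gretchen Baker, Zaid Zhang, Gita Yilmaz, Idris Yamada. Ursula Ahmed's chain of managers is Alba Quinn, Lev Vargas, Gretchen Baker, Zaid Zhang, Gita Yilmaz, Idris Yamada. The first manager that appears in both chains is Gretchen Baker.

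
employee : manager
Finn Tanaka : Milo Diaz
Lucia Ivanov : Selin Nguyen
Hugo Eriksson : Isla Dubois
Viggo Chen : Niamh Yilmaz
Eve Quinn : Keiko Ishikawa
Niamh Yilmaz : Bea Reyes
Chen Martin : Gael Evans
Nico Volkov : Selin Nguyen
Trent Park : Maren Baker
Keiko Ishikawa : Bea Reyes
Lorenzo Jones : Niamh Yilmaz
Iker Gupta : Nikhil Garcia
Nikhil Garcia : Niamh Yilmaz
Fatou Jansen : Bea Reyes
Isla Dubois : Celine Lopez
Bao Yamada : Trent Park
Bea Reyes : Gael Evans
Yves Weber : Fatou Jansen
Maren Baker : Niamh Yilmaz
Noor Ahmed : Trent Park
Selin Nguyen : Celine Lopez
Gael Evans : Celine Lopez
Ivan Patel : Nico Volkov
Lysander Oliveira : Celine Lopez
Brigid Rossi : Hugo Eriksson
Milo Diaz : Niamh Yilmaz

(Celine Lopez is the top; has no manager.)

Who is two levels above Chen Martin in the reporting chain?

Chen Martin reports to Gael Evans, and Gael Evans reports to Celine Lopez. So Chen Martin's skip-level manager is Celine Lopez.

Celine Lopez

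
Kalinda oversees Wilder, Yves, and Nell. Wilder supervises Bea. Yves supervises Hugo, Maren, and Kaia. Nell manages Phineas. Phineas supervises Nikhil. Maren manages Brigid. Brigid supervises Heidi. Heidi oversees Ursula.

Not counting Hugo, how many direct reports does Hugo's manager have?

Hugo reports to Yves. Yves's other direct reports are Maren, Kaia — 2 peers.

2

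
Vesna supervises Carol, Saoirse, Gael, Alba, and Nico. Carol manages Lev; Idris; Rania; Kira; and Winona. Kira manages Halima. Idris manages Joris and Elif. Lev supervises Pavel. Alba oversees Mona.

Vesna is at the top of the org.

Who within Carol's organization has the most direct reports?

Direct-report counts within Carol's organization: Carol has 5; Lev has 1; Idris has 2; Kira has 1. The largest is 5, held by Carol.

Carol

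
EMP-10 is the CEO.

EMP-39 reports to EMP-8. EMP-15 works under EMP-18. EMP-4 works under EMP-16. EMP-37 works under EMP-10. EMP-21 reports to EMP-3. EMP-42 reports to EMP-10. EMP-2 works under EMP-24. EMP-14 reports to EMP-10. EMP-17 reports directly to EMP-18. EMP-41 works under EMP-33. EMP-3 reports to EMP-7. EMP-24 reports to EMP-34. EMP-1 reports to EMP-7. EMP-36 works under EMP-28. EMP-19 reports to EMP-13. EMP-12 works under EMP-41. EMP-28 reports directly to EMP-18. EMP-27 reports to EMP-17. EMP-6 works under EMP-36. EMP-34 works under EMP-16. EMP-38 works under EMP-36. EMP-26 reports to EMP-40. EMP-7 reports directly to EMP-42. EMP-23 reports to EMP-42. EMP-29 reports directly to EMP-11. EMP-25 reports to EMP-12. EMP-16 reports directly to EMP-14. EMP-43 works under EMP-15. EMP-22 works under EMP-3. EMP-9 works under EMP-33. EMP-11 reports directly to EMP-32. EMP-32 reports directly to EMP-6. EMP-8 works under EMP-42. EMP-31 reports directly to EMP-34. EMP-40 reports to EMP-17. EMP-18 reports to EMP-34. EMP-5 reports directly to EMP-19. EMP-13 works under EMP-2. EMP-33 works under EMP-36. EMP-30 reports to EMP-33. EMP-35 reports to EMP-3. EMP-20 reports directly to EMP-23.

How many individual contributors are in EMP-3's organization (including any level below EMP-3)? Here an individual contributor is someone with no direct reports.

The people in EMP-3's organization with no one reporting to them are EMP-22, EMP-35, EMP-21. That is 3.

3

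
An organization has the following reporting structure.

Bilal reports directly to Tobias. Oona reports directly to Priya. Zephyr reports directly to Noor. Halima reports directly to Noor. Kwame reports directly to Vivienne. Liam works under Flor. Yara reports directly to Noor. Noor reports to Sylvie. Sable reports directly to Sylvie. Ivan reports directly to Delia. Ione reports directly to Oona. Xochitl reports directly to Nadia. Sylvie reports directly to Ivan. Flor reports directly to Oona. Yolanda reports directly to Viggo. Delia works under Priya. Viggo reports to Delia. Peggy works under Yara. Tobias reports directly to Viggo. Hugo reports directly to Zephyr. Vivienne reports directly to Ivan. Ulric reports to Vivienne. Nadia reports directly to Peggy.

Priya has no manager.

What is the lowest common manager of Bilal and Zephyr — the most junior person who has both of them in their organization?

Delia

Bilal's chain of managers is Tobias, Viggo, Delia, Priya. Zephyr's chain of managers is Noor, Sylvie, Ivan, Delia, Priya. The first manager that appears in both chains is Delia.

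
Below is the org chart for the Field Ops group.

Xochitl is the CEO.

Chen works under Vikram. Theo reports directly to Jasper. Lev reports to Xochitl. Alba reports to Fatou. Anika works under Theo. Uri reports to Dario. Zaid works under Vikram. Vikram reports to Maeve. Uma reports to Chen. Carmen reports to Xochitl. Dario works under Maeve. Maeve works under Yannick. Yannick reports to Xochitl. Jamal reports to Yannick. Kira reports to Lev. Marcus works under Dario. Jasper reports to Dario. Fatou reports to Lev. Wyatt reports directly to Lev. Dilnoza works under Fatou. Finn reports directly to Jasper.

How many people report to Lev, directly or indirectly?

5

Lev directly manages Wyatt, Fatou, Kira. Wyatt has no reports. Under Fatou: Dilnoza, Alba (2). Kira has no reports. So Lev's organization is 3 direct reports plus everyone under them: 1 + 3 + 1 = 5.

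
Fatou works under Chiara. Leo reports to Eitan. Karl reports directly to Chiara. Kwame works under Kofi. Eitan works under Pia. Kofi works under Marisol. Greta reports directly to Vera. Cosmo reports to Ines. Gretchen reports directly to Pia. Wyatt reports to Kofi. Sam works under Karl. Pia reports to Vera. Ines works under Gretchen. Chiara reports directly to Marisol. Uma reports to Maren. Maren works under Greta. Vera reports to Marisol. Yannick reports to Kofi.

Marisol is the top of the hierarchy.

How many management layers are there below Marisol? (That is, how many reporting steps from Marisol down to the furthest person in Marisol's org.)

5

The longest chain under Marisol runs Marisol → Vera → Pia → Gretchen → Ines → Cosmo, which is 5 levels below Marisol.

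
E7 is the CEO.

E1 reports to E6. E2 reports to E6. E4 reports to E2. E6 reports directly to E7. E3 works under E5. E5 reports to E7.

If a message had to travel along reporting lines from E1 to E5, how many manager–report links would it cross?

E1 is 2 levels below E7, and E5 is 1 level below E7 (their lowest common manager). The shortest path runs up from E1 to E7 and back down to E5: 2 + 1 = 3 links.

3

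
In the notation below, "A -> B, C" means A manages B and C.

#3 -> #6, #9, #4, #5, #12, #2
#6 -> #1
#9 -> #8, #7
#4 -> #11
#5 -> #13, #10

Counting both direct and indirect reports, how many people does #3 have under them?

12

#3 directly manages #6, #9, #4, #5, #12, #2. Under #6: #1 (1). Under #9: #7, #8 (2). Under #4: #11 (1). Under #5: #10, #13 (2). #12 has no reports. #2 has no reports. So #3's organization is 6 direct reports plus everyone under them: 2 + 3 + 2 + 3 + 1 + 1 = 12.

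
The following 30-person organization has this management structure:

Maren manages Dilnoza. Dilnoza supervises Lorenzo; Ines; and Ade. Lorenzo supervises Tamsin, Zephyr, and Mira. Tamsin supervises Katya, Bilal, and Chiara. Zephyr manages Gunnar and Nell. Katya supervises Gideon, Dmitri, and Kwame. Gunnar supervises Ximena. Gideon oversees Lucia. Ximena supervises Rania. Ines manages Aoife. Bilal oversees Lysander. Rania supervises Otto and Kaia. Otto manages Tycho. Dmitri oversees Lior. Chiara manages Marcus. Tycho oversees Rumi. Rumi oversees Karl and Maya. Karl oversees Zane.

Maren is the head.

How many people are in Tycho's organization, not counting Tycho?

4

Tycho directly manages Rumi. Under Rumi: Maya, Karl, Zane (3). That's 4 in total.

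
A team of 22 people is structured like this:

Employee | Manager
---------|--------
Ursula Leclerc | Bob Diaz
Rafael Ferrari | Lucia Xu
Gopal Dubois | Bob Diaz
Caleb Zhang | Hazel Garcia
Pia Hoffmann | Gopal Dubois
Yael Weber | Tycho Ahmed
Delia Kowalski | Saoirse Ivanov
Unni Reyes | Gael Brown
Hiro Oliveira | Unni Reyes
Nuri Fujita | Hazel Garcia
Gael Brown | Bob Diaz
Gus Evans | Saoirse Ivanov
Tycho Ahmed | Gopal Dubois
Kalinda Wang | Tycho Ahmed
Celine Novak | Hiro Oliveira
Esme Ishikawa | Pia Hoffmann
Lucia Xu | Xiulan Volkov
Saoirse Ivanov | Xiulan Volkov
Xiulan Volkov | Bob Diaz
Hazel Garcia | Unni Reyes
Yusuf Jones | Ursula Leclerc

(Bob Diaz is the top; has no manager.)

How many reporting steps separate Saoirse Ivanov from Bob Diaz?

2

Chain from Saoirse Ivanov up to Bob Diaz: Saoirse Ivanov → Xiulan Volkov → Bob Diaz. That is 2 steps up, so Saoirse Ivanov is 2 levels below Bob Diaz.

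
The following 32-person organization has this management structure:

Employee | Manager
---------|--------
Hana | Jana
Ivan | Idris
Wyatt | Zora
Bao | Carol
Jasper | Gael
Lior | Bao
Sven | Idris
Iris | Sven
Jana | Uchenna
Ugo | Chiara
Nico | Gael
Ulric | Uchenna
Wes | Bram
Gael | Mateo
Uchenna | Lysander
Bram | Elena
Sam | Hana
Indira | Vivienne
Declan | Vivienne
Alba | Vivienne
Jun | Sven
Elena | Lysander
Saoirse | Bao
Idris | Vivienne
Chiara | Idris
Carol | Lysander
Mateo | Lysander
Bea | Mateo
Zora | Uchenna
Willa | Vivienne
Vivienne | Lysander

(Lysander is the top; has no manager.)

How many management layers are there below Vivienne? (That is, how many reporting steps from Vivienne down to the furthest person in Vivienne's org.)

The longest chain under Vivienne runs Vivienne → Idris → Sven → Jun, which is 3 levels below Vivienne.

3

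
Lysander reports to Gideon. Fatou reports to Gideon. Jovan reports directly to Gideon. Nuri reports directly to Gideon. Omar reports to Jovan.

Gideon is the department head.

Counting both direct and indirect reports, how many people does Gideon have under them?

Gideon directly manages Lysander, Fatou, Jovan, Nuri. Lysander has no reports. Fatou has no reports. Under Jovan: Omar (1). Nuri has no reports. So Gideon's organization is 4 direct reports plus everyone under them: 1 + 1 + 2 + 1 = 5.

5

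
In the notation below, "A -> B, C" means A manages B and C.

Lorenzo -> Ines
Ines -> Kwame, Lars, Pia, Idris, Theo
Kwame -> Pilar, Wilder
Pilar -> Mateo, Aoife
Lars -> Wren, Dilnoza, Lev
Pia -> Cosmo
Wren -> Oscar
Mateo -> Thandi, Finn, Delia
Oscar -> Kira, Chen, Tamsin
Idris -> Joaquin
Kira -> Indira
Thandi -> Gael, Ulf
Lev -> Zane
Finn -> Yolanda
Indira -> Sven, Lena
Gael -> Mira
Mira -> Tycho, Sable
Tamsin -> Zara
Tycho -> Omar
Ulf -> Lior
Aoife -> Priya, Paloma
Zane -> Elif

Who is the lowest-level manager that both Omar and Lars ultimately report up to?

Omar's chain of managers is Tycho, Mira, Gael, Thandi, Mateo, Pilar, Kwame, Ines, Lorenzo. Lars's chain of managers is Ines, Lorenzo. The first manager that appears in both chains is Ines.

Ines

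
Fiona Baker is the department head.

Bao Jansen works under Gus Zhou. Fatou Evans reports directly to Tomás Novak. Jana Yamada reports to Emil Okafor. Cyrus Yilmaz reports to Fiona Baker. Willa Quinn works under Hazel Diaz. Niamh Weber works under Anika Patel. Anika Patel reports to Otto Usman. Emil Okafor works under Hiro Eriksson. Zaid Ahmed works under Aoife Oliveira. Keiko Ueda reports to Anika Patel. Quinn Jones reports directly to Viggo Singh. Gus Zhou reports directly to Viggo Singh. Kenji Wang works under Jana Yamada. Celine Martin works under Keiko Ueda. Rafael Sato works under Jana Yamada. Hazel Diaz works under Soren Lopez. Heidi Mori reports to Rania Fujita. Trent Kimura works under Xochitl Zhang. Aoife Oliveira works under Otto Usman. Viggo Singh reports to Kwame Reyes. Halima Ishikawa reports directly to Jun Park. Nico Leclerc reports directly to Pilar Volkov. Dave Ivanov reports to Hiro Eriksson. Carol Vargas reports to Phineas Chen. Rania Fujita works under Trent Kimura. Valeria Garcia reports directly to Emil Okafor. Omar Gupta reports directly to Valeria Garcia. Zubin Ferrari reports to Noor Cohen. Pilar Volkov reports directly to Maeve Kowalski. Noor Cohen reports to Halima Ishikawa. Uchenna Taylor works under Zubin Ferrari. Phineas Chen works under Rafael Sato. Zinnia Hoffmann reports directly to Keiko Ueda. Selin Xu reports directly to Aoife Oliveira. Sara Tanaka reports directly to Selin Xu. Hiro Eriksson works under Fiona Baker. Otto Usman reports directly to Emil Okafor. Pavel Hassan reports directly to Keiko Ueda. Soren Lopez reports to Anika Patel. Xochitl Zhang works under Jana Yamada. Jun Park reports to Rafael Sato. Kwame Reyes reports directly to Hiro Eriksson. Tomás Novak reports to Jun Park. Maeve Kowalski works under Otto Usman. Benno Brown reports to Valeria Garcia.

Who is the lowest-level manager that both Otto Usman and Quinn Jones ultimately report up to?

Hiro Eriksson

Otto Usman's chain of managers is Emil Okafor, Hiro Eriksson, Fiona Baker. Quinn Jones's chain of managers is Viggo Singh, Kwame Reyes, Hiro Eriksson, Fiona Baker. The first manager that appears in both chains is Hiro Eriksson.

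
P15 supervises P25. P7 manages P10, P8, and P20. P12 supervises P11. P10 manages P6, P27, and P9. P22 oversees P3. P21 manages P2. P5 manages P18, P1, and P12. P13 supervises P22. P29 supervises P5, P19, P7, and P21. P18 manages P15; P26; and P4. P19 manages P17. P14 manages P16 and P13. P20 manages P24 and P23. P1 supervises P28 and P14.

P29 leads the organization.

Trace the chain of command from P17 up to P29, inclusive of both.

P17 -> P19 -> P29

P17 reports to P19. P19 reports to P29. P29 is at the top.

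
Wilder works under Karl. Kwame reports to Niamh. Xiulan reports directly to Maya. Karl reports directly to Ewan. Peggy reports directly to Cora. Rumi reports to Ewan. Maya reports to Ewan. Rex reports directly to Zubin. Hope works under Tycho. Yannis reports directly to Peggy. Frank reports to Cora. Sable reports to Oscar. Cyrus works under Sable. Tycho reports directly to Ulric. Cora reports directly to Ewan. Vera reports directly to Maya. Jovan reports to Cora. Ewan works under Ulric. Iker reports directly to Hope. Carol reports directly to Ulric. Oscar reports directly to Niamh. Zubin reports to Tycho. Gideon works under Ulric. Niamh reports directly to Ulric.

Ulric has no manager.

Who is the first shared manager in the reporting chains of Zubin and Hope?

Zubin's chain of managers is Tycho, Ulric. Hope's chain of managers is Tycho, Ulric. The first manager that appears in both chains is Tycho.

Tycho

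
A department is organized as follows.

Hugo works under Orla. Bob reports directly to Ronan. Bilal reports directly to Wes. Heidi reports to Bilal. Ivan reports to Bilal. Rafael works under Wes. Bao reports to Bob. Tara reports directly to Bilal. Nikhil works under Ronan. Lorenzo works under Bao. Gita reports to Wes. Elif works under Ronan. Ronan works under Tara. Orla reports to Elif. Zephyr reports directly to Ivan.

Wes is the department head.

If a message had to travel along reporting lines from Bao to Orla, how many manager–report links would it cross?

4

Bao is 2 levels below Ronan, and Orla is 2 levels below Ronan (their lowest common manager). The shortest path runs up from Bao to Ronan and back down to Orla: 2 + 2 = 4 links.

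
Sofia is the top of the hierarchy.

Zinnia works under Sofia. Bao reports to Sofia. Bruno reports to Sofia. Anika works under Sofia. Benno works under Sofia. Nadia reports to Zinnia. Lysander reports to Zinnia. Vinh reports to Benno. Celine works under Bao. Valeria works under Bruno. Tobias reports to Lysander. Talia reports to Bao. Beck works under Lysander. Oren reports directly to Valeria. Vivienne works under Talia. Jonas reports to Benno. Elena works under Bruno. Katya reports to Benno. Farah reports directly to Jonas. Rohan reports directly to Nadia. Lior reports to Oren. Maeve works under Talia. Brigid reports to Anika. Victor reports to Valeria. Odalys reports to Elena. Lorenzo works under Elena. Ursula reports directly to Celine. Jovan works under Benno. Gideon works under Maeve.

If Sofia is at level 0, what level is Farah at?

Chain from Farah up to Sofia: Farah → Jonas → Benno → Sofia. That is 3 steps up, so Farah is 3 levels below Sofia.

3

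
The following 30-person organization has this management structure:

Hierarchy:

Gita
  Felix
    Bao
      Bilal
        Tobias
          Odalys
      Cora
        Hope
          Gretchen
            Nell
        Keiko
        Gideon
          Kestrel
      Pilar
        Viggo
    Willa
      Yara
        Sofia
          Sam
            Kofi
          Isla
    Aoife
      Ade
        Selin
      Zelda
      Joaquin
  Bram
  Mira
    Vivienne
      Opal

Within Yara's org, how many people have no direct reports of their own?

2

The people in Yara's organization with no one reporting to them are Isla, Kofi. That is 2.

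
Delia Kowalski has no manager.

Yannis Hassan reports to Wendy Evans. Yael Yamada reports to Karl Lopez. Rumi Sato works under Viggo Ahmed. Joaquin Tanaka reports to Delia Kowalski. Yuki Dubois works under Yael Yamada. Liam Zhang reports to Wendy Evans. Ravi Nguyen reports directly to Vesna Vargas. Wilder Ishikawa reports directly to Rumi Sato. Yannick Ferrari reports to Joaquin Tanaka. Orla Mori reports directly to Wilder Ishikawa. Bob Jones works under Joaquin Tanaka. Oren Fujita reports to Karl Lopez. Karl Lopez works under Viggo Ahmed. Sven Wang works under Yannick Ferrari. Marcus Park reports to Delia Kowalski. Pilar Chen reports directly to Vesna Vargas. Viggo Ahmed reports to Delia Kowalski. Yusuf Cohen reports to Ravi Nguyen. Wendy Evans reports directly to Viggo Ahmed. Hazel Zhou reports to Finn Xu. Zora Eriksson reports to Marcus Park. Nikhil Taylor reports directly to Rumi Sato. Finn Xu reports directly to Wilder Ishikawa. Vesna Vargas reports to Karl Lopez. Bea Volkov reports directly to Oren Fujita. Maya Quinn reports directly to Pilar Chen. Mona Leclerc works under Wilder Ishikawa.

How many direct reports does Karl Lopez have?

Karl Lopez directly manages Yael Yamada, Vesna Vargas, Oren Fujita. That is 3 direct reports.

3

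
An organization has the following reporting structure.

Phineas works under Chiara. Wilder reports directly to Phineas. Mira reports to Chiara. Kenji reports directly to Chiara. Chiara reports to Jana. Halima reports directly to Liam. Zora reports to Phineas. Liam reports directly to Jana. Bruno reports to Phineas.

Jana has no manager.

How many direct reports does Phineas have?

Phineas directly manages Zora, Wilder, Bruno. That is 3 direct reports.

3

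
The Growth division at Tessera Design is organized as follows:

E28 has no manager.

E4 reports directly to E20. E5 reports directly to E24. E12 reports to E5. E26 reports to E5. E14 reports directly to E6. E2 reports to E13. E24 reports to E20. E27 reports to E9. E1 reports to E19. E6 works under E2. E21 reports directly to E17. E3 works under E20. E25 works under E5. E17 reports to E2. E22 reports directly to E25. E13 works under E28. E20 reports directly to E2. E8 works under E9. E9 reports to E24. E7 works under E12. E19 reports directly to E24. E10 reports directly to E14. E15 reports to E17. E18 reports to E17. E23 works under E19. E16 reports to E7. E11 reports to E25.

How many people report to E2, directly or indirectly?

25

E2 directly manages E20, E17, E6. Under E20: E3, E4, E24, E9, E8, E27, E19, E1, E23, E5, E26, E12, E7, E16, E25, E11, E22 (17). Under E17: E18, E21, E15 (3). Under E6: E14, E10 (2). So E2's organization is 3 direct reports plus everyone under them: 18 + 4 + 3 = 25.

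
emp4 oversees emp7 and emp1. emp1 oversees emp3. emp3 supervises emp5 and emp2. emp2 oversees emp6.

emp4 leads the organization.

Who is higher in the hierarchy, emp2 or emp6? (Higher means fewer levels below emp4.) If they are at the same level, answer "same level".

emp2 is 3 levels below emp4; emp6 is 4. emp2 is higher.

emp2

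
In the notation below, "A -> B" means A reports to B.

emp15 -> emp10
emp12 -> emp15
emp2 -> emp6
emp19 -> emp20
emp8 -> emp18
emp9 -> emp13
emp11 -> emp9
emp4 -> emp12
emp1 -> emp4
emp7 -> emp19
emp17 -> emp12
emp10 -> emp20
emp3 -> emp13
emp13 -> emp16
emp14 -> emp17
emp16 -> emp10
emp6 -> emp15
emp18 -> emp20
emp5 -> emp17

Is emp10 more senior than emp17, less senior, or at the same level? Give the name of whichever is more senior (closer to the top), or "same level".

emp10 is 1 level below emp20; emp17 is 4. emp10 is higher.

emp10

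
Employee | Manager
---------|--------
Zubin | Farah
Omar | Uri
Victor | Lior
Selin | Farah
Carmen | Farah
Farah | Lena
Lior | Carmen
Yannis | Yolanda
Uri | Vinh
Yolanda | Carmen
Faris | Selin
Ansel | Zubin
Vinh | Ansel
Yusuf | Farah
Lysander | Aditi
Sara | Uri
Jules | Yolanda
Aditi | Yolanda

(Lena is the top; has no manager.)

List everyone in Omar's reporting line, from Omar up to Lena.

Omar -> Uri -> Vinh -> Ansel -> Zubin -> Farah -> Lena

Omar reports to Uri. Uri reports to Vinh. Vinh reports to Ansel. Ansel reports to Zubin. Zubin reports to Farah. Farah reports to Lena. Lena is at the top.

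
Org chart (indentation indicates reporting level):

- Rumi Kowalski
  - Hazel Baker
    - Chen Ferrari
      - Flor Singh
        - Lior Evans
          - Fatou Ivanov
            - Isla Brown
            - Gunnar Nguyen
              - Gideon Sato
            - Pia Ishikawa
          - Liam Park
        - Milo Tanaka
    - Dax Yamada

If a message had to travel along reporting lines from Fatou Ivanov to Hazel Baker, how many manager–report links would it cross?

Fatou Ivanov is in Hazel Baker's organization: the chain from Fatou Ivanov up to Hazel Baker is Fatou Ivanov → Lior Evans → Flor Singh → Chen Ferrari → Hazel Baker, which is 4 links.

4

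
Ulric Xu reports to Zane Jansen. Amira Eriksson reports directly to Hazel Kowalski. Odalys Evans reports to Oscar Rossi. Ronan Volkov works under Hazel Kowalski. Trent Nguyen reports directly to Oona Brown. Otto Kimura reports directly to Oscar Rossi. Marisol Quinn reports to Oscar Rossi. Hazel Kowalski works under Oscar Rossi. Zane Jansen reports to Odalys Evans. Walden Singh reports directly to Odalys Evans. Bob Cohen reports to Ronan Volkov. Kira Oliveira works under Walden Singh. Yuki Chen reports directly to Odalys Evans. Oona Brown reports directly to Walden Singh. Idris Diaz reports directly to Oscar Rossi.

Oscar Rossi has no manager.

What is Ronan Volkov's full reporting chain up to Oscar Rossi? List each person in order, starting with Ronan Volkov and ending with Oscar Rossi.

Ronan Volkov reports to Hazel Kowalski. Hazel Kowalski reports to Oscar Rossi. Oscar Rossi is at the top.

Ronan Volkov -> Hazel Kowalski -> Oscar Rossi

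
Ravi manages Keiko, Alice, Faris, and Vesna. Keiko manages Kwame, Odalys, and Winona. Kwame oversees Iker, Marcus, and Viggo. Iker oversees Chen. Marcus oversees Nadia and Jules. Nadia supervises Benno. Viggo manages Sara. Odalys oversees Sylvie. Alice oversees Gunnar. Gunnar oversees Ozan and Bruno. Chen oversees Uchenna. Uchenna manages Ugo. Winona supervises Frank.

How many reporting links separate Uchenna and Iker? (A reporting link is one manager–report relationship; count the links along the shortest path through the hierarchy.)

Uchenna is in Iker's organization: the chain from Uchenna up to Iker is Uchenna → Chen → Iker, which is 2 links.

2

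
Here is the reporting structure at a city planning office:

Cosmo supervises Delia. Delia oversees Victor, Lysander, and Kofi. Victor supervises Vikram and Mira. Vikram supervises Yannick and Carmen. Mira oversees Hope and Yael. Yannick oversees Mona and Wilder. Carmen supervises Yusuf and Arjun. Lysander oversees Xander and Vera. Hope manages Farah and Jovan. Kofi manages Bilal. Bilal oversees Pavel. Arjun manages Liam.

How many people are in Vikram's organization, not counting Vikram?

Vikram directly manages Yannick, Carmen. Under Yannick: Mona, Wilder (2). Under Carmen: Arjun, Liam, Yusuf (3). So Vikram's organization is 2 direct reports plus everyone under them: 3 + 4 = 7.

7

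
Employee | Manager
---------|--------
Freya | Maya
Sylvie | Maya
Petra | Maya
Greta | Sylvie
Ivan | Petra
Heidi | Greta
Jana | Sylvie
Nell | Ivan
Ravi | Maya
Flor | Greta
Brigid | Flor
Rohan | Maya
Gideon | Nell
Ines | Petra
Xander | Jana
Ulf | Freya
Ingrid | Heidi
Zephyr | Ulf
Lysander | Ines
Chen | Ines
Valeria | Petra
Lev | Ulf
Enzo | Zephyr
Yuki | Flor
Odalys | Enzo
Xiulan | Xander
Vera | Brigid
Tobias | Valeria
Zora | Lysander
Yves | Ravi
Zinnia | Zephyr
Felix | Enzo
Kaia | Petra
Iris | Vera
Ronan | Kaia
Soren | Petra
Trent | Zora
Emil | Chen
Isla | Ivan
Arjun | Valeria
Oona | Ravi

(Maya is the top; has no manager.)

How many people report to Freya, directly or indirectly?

7

Freya directly manages Ulf. Under Ulf: Lev, Zephyr, Zinnia, Enzo, Felix, Odalys (6). That's 7 in total.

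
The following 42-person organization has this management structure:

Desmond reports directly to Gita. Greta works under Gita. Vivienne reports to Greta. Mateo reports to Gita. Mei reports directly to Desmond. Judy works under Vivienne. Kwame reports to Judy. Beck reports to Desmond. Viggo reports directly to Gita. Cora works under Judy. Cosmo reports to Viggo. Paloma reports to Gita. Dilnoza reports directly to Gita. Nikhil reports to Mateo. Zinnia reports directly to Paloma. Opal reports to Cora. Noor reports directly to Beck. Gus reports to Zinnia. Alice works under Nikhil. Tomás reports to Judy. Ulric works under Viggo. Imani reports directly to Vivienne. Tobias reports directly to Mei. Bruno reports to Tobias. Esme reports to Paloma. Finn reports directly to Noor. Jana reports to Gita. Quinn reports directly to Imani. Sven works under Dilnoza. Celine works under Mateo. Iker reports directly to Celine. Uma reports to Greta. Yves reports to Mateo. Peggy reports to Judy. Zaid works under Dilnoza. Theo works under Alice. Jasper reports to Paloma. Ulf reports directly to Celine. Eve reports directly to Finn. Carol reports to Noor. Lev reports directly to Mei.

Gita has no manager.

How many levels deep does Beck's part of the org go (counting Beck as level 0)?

The longest chain under Beck runs Beck → Noor → Finn → Eve, which is 3 levels below Beck.

3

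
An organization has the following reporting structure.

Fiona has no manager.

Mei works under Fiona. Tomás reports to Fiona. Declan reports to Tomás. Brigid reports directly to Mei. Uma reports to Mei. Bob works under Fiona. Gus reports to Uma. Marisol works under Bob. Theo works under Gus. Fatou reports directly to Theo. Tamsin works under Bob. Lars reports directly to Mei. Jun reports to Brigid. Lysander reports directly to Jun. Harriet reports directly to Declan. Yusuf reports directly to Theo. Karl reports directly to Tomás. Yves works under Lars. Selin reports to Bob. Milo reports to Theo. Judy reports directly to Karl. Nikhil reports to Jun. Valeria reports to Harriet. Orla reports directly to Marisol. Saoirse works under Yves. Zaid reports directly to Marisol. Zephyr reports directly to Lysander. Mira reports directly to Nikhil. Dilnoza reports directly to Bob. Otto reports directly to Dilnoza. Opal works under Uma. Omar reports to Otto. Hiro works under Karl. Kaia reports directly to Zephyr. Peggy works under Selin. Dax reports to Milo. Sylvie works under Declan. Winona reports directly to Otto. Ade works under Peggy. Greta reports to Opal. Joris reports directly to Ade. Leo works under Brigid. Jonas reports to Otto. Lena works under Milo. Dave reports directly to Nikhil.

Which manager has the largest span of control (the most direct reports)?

Direct-report counts: Fiona has 3; Bob has 4; Dilnoza has 1; Otto has 3; Selin has 1; Peggy has 1; Ade has 1; Marisol has 2; Tomás has 2; Karl has 2; Declan has 2; Harriet has 1; Mei has 3; Lars has 1; Yves has 1; Uma has 2; Opal has 1; Gus has 1; Theo has 3; Milo has 2; Brigid has 2; Jun has 2; Nikhil has 2; Lysander has 1; Zephyr has 1. The largest is 4, held by Bob.

Bob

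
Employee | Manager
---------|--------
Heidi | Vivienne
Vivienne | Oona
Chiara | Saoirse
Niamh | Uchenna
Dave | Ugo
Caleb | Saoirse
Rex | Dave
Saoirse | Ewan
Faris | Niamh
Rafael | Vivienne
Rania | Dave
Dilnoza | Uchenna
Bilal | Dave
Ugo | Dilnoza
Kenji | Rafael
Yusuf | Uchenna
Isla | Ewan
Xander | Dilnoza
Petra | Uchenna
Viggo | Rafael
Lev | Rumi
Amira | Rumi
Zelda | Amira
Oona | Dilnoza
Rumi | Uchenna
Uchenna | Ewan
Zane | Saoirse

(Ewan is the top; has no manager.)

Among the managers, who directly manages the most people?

Direct-report counts: Ewan has 3; Saoirse has 3; Uchenna has 5; Rumi has 2; Amira has 1; Niamh has 1; Dilnoza has 3; Ugo has 1; Dave has 3; Oona has 1; Vivienne has 2; Rafael has 2. The largest is 5, held by Uchenna.

Uchenna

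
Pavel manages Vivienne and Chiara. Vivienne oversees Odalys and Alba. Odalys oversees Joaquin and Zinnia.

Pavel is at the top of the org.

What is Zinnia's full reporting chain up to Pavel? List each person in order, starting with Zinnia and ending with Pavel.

Zinnia reports to Odalys. Odalys reports to Vivienne. Vivienne reports to Pavel. Pavel is at the top.

Zinnia -> Odalys -> Vivienne -> Pavel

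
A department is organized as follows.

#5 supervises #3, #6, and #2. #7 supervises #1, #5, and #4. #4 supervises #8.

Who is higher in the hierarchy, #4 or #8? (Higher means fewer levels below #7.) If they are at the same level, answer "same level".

#4 is 1 level below #7; #8 is 2. #4 is higher.

#4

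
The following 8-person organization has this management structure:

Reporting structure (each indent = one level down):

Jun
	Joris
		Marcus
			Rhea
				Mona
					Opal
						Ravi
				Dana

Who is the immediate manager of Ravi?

Ravi reports directly to Opal.

Opal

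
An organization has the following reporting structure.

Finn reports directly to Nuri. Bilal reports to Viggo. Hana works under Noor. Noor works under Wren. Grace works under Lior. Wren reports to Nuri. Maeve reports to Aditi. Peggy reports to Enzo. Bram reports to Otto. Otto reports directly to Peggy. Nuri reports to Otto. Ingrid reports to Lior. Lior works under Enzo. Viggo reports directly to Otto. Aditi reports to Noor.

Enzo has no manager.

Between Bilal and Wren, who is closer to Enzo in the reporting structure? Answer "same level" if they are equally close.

Both Bilal and Wren are 4 levels below Enzo.

same level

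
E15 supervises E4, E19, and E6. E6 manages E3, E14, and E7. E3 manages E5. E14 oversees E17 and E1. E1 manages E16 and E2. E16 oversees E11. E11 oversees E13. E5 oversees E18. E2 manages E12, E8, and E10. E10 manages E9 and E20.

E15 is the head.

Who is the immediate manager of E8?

E2

E8 reports directly to E2.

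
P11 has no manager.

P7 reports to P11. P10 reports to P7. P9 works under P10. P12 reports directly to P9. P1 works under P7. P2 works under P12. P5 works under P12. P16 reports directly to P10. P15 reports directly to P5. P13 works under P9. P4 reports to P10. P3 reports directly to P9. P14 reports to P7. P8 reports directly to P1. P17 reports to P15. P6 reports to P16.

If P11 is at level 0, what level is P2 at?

Chain from P2 up to P11: P2 → P12 → P9 → P10 → P7 → P11. That is 5 steps up, so P2 is 5 levels below P11.

5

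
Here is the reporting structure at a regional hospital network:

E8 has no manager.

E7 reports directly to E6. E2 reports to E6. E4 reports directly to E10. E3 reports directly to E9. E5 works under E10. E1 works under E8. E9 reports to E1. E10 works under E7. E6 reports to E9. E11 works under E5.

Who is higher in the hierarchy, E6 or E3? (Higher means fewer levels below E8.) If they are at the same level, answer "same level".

same level

Both E6 and E3 are 3 levels below E8.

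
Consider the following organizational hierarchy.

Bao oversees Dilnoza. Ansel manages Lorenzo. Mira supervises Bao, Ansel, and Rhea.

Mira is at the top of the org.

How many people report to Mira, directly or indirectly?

5

Mira directly manages Bao, Ansel, Rhea. Under Bao: Dilnoza (1). Under Ansel: Lorenzo (1). Rhea has no reports. So Mira's organization is 3 direct reports plus everyone under them: 2 + 2 + 1 = 5.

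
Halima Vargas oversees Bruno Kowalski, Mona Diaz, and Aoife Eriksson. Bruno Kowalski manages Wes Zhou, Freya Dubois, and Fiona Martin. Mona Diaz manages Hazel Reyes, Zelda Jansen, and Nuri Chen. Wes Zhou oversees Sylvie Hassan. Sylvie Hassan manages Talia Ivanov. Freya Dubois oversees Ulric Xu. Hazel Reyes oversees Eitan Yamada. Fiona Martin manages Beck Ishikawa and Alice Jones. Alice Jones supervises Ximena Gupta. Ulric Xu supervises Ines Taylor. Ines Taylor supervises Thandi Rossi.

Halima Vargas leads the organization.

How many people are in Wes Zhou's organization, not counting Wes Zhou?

Wes Zhou directly manages Sylvie Hassan. Under Sylvie Hassan: Talia Ivanov (1). That's 2 in total.

2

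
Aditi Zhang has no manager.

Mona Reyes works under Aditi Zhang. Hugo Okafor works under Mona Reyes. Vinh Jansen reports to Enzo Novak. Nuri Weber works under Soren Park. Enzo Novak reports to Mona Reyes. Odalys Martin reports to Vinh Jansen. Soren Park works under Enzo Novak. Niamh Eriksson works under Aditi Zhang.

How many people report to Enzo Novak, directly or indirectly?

Enzo Novak directly manages Vinh Jansen, Soren Park. Under Vinh Jansen: Odalys Martin (1). Under Soren Park: Nuri Weber (1). So Enzo Novak's organization is 2 direct reports plus everyone under them: 2 + 2 = 4.

4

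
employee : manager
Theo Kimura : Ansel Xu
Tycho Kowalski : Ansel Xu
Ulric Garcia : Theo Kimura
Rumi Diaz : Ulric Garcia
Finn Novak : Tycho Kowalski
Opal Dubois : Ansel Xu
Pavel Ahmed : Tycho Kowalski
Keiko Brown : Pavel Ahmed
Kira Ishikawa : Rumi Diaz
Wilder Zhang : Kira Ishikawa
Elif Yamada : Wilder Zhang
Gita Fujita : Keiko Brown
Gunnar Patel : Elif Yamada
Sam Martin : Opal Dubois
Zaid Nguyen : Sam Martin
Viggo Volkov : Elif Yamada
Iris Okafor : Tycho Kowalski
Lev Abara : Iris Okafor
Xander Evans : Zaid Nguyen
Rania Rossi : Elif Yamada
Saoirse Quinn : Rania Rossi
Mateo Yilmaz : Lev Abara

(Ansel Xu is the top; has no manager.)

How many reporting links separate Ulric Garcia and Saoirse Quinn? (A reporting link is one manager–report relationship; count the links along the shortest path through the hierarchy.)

Saoirse Quinn is in Ulric Garcia's organization: the chain from Saoirse Quinn up to Ulric Garcia is Saoirse Quinn → Rania Rossi → Elif Yamada → Wilder Zhang → Kira Ishikawa → Rumi Diaz → Ulric Garcia, which is 6 links.

6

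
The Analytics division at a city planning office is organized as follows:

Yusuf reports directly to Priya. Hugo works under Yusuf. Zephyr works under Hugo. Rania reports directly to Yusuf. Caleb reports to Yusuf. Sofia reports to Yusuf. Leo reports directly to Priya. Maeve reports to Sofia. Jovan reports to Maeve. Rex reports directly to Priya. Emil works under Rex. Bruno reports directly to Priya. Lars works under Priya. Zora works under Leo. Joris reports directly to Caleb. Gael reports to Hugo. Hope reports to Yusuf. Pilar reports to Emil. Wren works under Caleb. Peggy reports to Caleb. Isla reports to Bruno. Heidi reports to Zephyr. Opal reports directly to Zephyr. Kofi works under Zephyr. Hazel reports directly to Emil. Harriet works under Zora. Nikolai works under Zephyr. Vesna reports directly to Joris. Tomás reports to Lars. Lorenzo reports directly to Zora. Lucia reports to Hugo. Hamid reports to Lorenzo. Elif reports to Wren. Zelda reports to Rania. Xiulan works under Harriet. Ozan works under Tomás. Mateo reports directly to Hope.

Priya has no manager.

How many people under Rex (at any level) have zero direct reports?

2

The people in Rex's organization with no one reporting to them are Hazel, Pilar. That is 2.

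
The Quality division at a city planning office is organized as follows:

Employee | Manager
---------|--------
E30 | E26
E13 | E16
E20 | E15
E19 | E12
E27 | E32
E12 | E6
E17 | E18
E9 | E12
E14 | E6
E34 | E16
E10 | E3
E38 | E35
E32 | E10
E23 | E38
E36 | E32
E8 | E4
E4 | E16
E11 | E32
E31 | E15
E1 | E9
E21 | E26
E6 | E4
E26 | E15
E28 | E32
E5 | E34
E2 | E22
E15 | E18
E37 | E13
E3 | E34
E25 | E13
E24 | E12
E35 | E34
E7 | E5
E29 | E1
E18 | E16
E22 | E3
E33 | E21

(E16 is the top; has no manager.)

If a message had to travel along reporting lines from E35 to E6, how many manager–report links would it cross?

E35 is 2 levels below E16, and E6 is 2 levels below E16 (their lowest common manager). The shortest path runs up from E35 to E16 and back down to E6: 2 + 2 = 4 links.

4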